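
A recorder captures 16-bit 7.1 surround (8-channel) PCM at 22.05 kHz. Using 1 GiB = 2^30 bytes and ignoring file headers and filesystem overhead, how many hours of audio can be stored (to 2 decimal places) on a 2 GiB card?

1.69 hours

Uncompressed byte rate = 22,050 × 2 × 8 = 352,800 bytes/s.
Capacity = 2 × 1,073,741,824 = 2,147,483,648 bytes.
2,147,483,648 / 352,800 ≈ 6086.97 s → 1.69 hours.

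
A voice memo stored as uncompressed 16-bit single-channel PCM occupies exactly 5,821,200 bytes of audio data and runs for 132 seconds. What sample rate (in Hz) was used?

22,050 Hz

Bytes = sample_rate × seconds × bytes_per_sample × channels.
sample_rate = 5,821,200 / (132 × 2 × 1) = 5,821,200 / 264 = 22,050 Hz.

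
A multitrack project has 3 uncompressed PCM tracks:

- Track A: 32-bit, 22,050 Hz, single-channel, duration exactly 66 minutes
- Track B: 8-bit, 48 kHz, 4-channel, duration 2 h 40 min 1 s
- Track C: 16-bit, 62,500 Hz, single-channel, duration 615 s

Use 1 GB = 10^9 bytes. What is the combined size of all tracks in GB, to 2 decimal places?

2.27 GB

Track A: exactly 66 minutes = 3,960 s; 22,050 × 3,960 × 4 × 1 = 349,272,000 bytes.
Track B: 2 h 40 min 1 s = 9,601 s; 48,000 × 9,601 × 1 × 4 = 1,843,392,000 bytes.
Track C: 62,500 × 615 × 2 × 1 = 76,875,000 bytes.
Total = 2,269,539,000 bytes = 2.27 GB.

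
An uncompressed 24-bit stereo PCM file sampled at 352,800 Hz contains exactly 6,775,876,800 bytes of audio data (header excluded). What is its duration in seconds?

Byte rate = 352,800 × 3 × 2 = 2,116,800 bytes/s.
Duration = 6,775,876,800 / 2,116,800 = 3,201 s.

3,201 seconds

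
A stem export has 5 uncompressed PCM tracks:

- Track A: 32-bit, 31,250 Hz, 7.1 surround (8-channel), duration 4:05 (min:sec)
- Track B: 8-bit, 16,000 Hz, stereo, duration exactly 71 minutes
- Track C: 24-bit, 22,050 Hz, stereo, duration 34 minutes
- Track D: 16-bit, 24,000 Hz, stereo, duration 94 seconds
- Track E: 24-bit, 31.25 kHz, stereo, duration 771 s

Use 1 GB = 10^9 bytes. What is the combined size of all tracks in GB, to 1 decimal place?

Track A: 4:05 (min:sec) = 245 s; 31,250 × 245 × 4 × 8 = 245,000,000 bytes.
Track B: exactly 71 minutes = 4,260 s; 16,000 × 4,260 × 1 × 2 = 136,320,000 bytes.
Track C: 34 minutes = 2,040 s; 22,050 × 2,040 × 3 × 2 = 269,892,000 bytes.
Track D: 24,000 × 94 × 2 × 2 = 9,024,000 bytes.
Track E: 31,250 × 771 × 3 × 2 = 144,562,500 bytes.
Total = 804,798,500 bytes = 0.8 GB.

0.8 GB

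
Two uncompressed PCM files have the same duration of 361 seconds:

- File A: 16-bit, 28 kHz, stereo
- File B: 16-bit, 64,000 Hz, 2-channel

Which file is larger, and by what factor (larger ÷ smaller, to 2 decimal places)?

File A: 28,000 × 2 × 2 = 112,000 bytes/s.
File B: 64,000 × 2 × 2 = 256,000 bytes/s.
File B is larger; ratio = 92,416,000 / 40,432,000 = 2.29.

File B, by a factor of 2.29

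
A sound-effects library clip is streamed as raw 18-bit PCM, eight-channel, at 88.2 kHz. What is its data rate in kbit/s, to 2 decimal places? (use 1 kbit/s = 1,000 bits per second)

12700.80 kbit/s

Bit rate = 88,200 × 18 × 8 = 12,700,800 bits/s.
= 12700.80 kbit/s.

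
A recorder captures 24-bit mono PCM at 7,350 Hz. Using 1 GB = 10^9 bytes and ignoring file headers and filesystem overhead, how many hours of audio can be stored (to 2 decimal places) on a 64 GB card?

Uncompressed byte rate = 7,350 × 3 × 1 = 22,050 bytes/s.
Capacity = 64 × 1,000,000,000 = 64,000,000,000 bytes.
64,000,000,000 / 22,050 ≈ 2902494.33 s → 806.25 hours.

806.25 hours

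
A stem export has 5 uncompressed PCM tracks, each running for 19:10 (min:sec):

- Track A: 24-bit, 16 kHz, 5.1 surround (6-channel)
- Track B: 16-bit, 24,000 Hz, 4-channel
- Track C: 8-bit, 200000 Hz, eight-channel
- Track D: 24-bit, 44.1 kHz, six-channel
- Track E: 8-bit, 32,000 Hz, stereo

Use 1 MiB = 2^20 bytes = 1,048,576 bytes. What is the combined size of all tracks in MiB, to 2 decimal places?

19:10 (min:sec) = 1,150 s.
Track A: 16,000 × 1,150 × 3 × 6 = 331,200,000 bytes.
Track B: 24,000 × 1,150 × 2 × 4 = 220,800,000 bytes.
Track C: 200,000 × 1,150 × 1 × 8 = 1,840,000,000 bytes.
Track D: 44,100 × 1,150 × 3 × 6 = 912,870,000 bytes.
Track E: 32,000 × 1,150 × 1 × 2 = 73,600,000 bytes.
Total = 3,378,470,000 bytes = 3221.96 MiB.

3221.96 MiB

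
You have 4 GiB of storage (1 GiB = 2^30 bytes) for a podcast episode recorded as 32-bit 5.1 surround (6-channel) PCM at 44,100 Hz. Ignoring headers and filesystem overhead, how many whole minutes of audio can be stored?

Uncompressed byte rate = 44,100 × 4 × 6 = 1,058,400 bytes/s.
Capacity = 4 × 1,073,741,824 = 4,294,967,296 bytes.
4,294,967,296 / 1,058,400 ≈ 4057.98 s → 67 minutes.

67 minutes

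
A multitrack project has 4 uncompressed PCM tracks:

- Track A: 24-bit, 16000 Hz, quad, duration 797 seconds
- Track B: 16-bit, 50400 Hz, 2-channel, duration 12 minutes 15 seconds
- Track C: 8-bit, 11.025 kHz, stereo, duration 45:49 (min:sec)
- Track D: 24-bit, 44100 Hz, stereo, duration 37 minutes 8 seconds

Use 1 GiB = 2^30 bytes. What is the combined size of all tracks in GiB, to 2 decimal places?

0.89 GiB

Track A: 16,000 × 797 × 3 × 4 = 153,024,000 bytes.
Track B: 12 minutes 15 seconds = 735 s; 50,400 × 735 × 2 × 2 = 148,176,000 bytes.
Track C: 45:49 (min:sec) = 2,749 s; 11,025 × 2,749 × 1 × 2 = 60,615,450 bytes.
Track D: 37 minutes 8 seconds = 2,228 s; 44,100 × 2,228 × 3 × 2 = 589,528,800 bytes.
Total = 951,344,250 bytes = 0.89 GiB.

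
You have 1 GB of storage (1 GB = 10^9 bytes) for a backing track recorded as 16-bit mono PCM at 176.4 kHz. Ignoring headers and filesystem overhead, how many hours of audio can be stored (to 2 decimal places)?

0.79 hours

Uncompressed byte rate = 176,400 × 2 × 1 = 352,800 bytes/s.
Capacity = 1 × 1,000,000,000 = 1,000,000,000 bytes.
1,000,000,000 / 352,800 ≈ 2834.47 s → 0.79 hours.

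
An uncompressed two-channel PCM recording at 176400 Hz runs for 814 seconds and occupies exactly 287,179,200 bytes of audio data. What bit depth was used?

Bytes per sample = 287,179,200 / (176,400 × 814 × 2) = 287,179,200 / 287,179,200 = 1.
Bit depth = 1 × 8 = 8 bits.

8 bits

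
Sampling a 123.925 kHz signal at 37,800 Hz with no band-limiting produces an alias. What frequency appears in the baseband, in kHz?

10.525 kHz

Nyquist = 37,800/2 = 18,900 Hz; 123,925 Hz exceeds it.
Alias = |123,925 − 3×37,800| = |123,925 − 113,400| = 10,525 Hz = 10.525 kHz.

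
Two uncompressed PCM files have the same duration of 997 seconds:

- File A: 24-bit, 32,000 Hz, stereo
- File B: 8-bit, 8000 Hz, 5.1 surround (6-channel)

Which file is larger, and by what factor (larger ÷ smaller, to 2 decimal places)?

File A, by a factor of 4.00

File A: 32,000 × 3 × 2 = 192,000 bytes/s.
File B: 8,000 × 1 × 6 = 48,000 bytes/s.
File A is larger; ratio = 191,424,000 / 47,856,000 = 4.00.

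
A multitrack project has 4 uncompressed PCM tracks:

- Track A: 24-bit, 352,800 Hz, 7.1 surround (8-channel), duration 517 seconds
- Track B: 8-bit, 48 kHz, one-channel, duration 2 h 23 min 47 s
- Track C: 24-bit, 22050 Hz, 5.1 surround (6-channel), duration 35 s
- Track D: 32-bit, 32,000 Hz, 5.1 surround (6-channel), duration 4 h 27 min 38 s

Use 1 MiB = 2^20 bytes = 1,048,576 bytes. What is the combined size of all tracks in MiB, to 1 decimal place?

16344.1 MiB

Track A: 352,800 × 517 × 3 × 8 = 4,377,542,400 bytes.
Track B: 2 h 23 min 47 s = 8,627 s; 48,000 × 8,627 × 1 × 1 = 414,096,000 bytes.
Track C: 22,050 × 35 × 3 × 6 = 13,891,500 bytes.
Track D: 4 h 27 min 38 s = 16,058 s; 32,000 × 16,058 × 4 × 6 = 12,332,544,000 bytes.
Total = 17,138,073,900 bytes = 16344.1 MiB.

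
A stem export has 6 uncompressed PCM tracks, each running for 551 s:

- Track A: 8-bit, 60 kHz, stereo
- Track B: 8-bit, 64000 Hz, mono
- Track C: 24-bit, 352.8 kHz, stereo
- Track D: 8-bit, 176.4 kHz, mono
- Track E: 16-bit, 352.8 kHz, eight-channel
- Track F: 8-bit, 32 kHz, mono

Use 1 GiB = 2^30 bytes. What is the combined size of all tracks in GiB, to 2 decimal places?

Track A: 60,000 × 551 × 1 × 2 = 66,120,000 bytes.
Track B: 64,000 × 551 × 1 × 1 = 35,264,000 bytes.
Track C: 352,800 × 551 × 3 × 2 = 1,166,356,800 bytes.
Track D: 176,400 × 551 × 1 × 1 = 97,196,400 bytes.
Track E: 352,800 × 551 × 2 × 8 = 3,110,284,800 bytes.
Track F: 32,000 × 551 × 1 × 1 = 17,632,000 bytes.
Total = 4,492,854,000 bytes = 4.18 GiB.

4.18 GiB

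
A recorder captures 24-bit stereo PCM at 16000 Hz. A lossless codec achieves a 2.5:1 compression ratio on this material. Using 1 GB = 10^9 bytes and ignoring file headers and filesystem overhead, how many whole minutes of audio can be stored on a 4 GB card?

Uncompressed byte rate = 16,000 × 3 × 2 = 96,000 bytes/s.
After 2.5:1 compression, effective rate ≈ 38400 bytes/s.
Capacity = 4 × 1,000,000,000 = 4,000,000,000 bytes.
4,000,000,000 / effective rate ≈ 104166.67 s → 1,736 minutes.

1,736 minutes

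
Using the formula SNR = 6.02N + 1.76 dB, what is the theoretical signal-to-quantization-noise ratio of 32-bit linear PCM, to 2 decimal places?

194.40 dB

6.02 × 32 + 1.76 = 194.40 dB.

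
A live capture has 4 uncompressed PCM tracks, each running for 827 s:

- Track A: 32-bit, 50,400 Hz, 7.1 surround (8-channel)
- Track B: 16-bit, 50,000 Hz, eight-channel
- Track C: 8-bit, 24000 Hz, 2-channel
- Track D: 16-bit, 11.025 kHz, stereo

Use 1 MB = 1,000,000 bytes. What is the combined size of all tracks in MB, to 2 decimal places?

Track A: 50,400 × 827 × 4 × 8 = 1,333,785,600 bytes.
Track B: 50,000 × 827 × 2 × 8 = 661,600,000 bytes.
Track C: 24,000 × 827 × 1 × 2 = 39,696,000 bytes.
Track D: 11,025 × 827 × 2 × 2 = 36,470,700 bytes.
Total = 2,071,552,300 bytes = 2071.55 MB.

2071.55 MB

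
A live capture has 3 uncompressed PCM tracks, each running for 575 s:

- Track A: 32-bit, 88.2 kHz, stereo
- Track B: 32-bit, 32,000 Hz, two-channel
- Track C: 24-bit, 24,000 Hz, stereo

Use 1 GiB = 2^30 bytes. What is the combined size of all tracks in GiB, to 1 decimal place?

Track A: 88,200 × 575 × 4 × 2 = 405,720,000 bytes.
Track B: 32,000 × 575 × 4 × 2 = 147,200,000 bytes.
Track C: 24,000 × 575 × 3 × 2 = 82,800,000 bytes.
Total = 635,720,000 bytes = 0.6 GiB.

0.6 GiB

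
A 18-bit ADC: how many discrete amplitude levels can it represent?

262,144 levels

2^18 = 262,144.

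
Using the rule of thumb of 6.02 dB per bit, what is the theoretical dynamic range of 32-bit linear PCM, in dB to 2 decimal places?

32 × 6.02 = 192.64 dB.

192.64 dB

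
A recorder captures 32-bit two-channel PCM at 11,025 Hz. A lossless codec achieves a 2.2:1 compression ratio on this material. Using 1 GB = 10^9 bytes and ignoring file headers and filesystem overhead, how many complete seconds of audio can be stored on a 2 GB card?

49,886 seconds

Uncompressed byte rate = 11,025 × 4 × 2 = 88,200 bytes/s.
After 2.2:1 compression, effective rate ≈ 40090.91 bytes/s.
Capacity = 2 × 1,000,000,000 = 2,000,000,000 bytes.
2,000,000,000 / effective rate ≈ 49886.62 s → 49,886 seconds.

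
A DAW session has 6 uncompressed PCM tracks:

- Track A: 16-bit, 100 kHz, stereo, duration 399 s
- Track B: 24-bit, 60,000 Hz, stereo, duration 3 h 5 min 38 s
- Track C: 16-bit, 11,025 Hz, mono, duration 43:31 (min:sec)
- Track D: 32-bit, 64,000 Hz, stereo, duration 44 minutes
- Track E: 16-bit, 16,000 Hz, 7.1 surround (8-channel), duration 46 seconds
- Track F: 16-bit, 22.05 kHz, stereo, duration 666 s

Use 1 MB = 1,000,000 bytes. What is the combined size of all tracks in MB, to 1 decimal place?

Track A: 100,000 × 399 × 2 × 2 = 159,600,000 bytes.
Track B: 3 h 5 min 38 s = 11,138 s; 60,000 × 11,138 × 3 × 2 = 4,009,680,000 bytes.
Track C: 43:31 (min:sec) = 2,611 s; 11,025 × 2,611 × 2 × 1 = 57,572,550 bytes.
Track D: 44 minutes = 2,640 s; 64,000 × 2,640 × 4 × 2 = 1,351,680,000 bytes.
Track E: 16,000 × 46 × 2 × 8 = 11,776,000 bytes.
Track F: 22,050 × 666 × 2 × 2 = 58,741,200 bytes.
Total = 5,649,049,750 bytes = 5649.0 MB.

5649.0 MB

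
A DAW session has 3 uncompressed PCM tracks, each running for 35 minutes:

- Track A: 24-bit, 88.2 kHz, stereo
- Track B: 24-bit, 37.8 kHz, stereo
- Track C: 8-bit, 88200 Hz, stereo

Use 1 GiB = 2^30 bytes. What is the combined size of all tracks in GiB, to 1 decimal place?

1.8 GiB

35 minutes = 2,100 s.
Track A: 88,200 × 2,100 × 3 × 2 = 1,111,320,000 bytes.
Track B: 37,800 × 2,100 × 3 × 2 = 476,280,000 bytes.
Track C: 88,200 × 2,100 × 1 × 2 = 370,440,000 bytes.
Total = 1,958,040,000 bytes = 1.8 GiB.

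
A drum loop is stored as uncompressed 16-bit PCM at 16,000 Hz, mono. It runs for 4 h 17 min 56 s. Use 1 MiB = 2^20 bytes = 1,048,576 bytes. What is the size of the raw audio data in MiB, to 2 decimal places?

Duration = 4 h 17 min 56 s = 15,476 s.
Bytes = 16,000 samples/s × 15,476 s × 2 bytes/sample × 1 ch = 495,232,000 bytes.
495,232,000 / 1,048,576 = 472.29 MiB.

472.29 MiB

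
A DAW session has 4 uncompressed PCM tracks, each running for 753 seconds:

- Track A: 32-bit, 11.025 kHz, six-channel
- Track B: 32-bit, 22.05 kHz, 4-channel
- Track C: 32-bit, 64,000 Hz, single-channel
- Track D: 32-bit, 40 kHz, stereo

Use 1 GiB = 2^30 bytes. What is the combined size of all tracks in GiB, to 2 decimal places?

0.84 GiB

Track A: 11,025 × 753 × 4 × 6 = 199,243,800 bytes.
Track B: 22,050 × 753 × 4 × 4 = 265,658,400 bytes.
Track C: 64,000 × 753 × 4 × 1 = 192,768,000 bytes.
Track D: 40,000 × 753 × 4 × 2 = 240,960,000 bytes.
Total = 898,630,200 bytes = 0.84 GiB.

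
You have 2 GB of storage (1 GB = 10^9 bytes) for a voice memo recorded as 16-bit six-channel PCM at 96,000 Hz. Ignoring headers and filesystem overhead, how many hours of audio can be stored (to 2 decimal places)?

Uncompressed byte rate = 96,000 × 2 × 6 = 1,152,000 bytes/s.
Capacity = 2 × 1,000,000,000 = 2,000,000,000 bytes.
2,000,000,000 / 1,152,000 ≈ 1736.11 s → 0.48 hours.

0.48 hours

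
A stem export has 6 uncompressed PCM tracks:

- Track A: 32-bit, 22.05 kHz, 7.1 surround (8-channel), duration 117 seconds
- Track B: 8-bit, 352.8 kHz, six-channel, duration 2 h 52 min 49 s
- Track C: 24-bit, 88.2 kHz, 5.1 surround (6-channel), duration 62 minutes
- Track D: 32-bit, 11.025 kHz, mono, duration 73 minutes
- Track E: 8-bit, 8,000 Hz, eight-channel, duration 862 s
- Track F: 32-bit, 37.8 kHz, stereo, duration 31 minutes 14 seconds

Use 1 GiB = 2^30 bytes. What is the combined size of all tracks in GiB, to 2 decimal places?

Track A: 22,050 × 117 × 4 × 8 = 82,555,200 bytes.
Track B: 2 h 52 min 49 s = 10,369 s; 352,800 × 10,369 × 1 × 6 = 21,949,099,200 bytes.
Track C: 62 minutes = 3,720 s; 88,200 × 3,720 × 3 × 6 = 5,905,872,000 bytes.
Track D: 73 minutes = 4,380 s; 11,025 × 4,380 × 4 × 1 = 193,158,000 bytes.
Track E: 8,000 × 862 × 1 × 8 = 55,168,000 bytes.
Track F: 31 minutes 14 seconds = 1,874 s; 37,800 × 1,874 × 4 × 2 = 566,697,600 bytes.
Total = 28,752,550,000 bytes = 26.78 GiB.

26.78 GiB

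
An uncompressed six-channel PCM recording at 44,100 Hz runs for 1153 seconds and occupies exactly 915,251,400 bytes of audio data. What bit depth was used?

24 bits

Bytes per sample = 915,251,400 / (44,100 × 1,153 × 6) = 915,251,400 / 305,083,800 = 3.
Bit depth = 3 × 8 = 24 bits.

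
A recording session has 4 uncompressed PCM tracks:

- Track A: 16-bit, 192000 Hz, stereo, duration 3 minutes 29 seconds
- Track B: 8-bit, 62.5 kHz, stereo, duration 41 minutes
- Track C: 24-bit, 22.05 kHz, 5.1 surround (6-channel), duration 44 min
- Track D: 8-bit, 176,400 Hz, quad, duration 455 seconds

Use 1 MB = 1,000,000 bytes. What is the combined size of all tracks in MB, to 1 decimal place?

Track A: 3 minutes 29 seconds = 209 s; 192,000 × 209 × 2 × 2 = 160,512,000 bytes.
Track B: 41 minutes = 2,460 s; 62,500 × 2,460 × 1 × 2 = 307,500,000 bytes.
Track C: 44 min = 2,640 s; 22,050 × 2,640 × 3 × 6 = 1,047,816,000 bytes.
Track D: 176,400 × 455 × 1 × 4 = 321,048,000 bytes.
Total = 1,836,876,000 bytes = 1836.9 MB.

1836.9 MB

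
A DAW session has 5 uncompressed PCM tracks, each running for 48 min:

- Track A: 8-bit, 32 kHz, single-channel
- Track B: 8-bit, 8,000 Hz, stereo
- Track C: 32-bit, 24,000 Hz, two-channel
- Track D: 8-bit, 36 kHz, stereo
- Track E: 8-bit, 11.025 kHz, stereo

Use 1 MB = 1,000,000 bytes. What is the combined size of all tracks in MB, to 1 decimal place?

962.1 MB

48 min = 2,880 s.
Track A: 32,000 × 2,880 × 1 × 1 = 92,160,000 bytes.
Track B: 8,000 × 2,880 × 1 × 2 = 46,080,000 bytes.
Track C: 24,000 × 2,880 × 4 × 2 = 552,960,000 bytes.
Track D: 36,000 × 2,880 × 1 × 2 = 207,360,000 bytes.
Track E: 11,025 × 2,880 × 1 × 2 = 63,504,000 bytes.
Total = 962,064,000 bytes = 962.1 MB.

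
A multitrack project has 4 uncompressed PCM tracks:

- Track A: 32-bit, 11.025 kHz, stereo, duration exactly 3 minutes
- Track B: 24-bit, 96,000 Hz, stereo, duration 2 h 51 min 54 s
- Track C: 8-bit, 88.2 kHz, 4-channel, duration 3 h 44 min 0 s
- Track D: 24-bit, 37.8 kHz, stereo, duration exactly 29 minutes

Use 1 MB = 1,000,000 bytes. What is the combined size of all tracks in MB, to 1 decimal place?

Track A: exactly 3 minutes = 180 s; 11,025 × 180 × 4 × 2 = 15,876,000 bytes.
Track B: 2 h 51 min 54 s = 10,314 s; 96,000 × 10,314 × 3 × 2 = 5,940,864,000 bytes.
Track C: 3 h 44 min 0 s = 13,440 s; 88,200 × 13,440 × 1 × 4 = 4,741,632,000 bytes.
Track D: exactly 29 minutes = 1,740 s; 37,800 × 1,740 × 3 × 2 = 394,632,000 bytes.
Total = 11,093,004,000 bytes = 11093.0 MB.

11093.0 MB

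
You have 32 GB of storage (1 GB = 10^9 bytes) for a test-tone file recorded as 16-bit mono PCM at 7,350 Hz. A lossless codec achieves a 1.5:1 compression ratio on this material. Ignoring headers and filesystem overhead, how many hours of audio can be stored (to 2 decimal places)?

907.03 hours

Uncompressed byte rate = 7,350 × 2 × 1 = 14,700 bytes/s.
After 1.5:1 compression, effective rate ≈ 9800 bytes/s.
Capacity = 32 × 1,000,000,000 = 32,000,000,000 bytes.
32,000,000,000 / effective rate ≈ 3265306.12 s → 907.03 hours.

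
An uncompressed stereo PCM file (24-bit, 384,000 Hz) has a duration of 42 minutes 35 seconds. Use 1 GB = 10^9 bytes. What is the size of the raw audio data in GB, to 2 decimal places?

5.89 GB

Duration = 42 minutes 35 seconds = 2,555 s.
Bytes = 384,000 samples/s × 2,555 s × 3 bytes/sample × 2 ch = 5,886,720,000 bytes.
5,886,720,000 / 1,000,000,000 = 5.89 GB.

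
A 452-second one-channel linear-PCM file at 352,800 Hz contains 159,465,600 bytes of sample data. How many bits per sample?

Bytes per sample = 159,465,600 / (352,800 × 452 × 1) = 159,465,600 / 159,465,600 = 1.
Bit depth = 1 × 8 = 8 bits.

8 bits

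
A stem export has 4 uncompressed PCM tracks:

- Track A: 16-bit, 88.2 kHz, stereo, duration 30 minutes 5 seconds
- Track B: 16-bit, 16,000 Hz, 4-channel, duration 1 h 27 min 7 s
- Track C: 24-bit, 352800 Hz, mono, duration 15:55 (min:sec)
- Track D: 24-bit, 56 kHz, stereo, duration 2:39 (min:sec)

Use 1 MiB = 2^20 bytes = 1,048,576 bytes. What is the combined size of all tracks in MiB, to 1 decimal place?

2260.3 MiB

Track A: 30 minutes 5 seconds = 1,805 s; 88,200 × 1,805 × 2 × 2 = 636,804,000 bytes.
Track B: 1 h 27 min 7 s = 5,227 s; 16,000 × 5,227 × 2 × 4 = 669,056,000 bytes.
Track C: 15:55 (min:sec) = 955 s; 352,800 × 955 × 3 × 1 = 1,010,772,000 bytes.
Track D: 2:39 (min:sec) = 159 s; 56,000 × 159 × 3 × 2 = 53,424,000 bytes.
Total = 2,370,056,000 bytes = 2260.3 MiB.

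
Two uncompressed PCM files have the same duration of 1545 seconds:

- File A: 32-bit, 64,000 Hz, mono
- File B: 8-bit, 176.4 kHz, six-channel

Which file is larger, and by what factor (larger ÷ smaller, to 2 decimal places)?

File A: 64,000 × 4 × 1 = 256,000 bytes/s.
File B: 176,400 × 1 × 6 = 1,058,400 bytes/s.
File B is larger; ratio = 1,635,228,000 / 395,520,000 = 4.13.

File B, by a factor of 4.13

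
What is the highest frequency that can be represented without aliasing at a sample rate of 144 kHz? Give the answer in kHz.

72 kHz

Nyquist frequency = sample rate / 2 = 144,000 / 2 = 72 kHz.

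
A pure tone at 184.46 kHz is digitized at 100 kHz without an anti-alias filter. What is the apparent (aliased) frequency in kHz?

15.54 kHz

Nyquist = 100,000/2 = 50,000 Hz; 184,460 Hz exceeds it.
Alias = |184,460 − 2×100,000| = |184,460 − 200,000| = 15,540 Hz = 15.54 kHz.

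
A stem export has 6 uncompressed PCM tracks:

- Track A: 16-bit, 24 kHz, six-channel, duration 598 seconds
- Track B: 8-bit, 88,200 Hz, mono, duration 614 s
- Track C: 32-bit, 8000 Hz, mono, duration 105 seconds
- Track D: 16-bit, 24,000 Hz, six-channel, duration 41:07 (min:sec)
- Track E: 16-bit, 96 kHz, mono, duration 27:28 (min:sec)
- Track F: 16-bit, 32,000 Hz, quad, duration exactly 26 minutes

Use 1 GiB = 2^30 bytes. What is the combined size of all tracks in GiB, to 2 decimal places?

1.54 GiB

Track A: 24,000 × 598 × 2 × 6 = 172,224,000 bytes.
Track B: 88,200 × 614 × 1 × 1 = 54,154,800 bytes.
Track C: 8,000 × 105 × 4 × 1 = 3,360,000 bytes.
Track D: 41:07 (min:sec) = 2,467 s; 24,000 × 2,467 × 2 × 6 = 710,496,000 bytes.
Track E: 27:28 (min:sec) = 1,648 s; 96,000 × 1,648 × 2 × 1 = 316,416,000 bytes.
Track F: exactly 26 minutes = 1,560 s; 32,000 × 1,560 × 2 × 4 = 399,360,000 bytes.
Total = 1,656,010,800 bytes = 1.54 GiB.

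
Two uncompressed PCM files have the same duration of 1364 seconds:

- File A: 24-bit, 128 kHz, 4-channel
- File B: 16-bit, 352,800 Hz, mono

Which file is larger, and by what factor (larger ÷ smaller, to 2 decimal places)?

File A: 128,000 × 3 × 4 = 1,536,000 bytes/s.
File B: 352,800 × 2 × 1 = 705,600 bytes/s.
File A is larger; ratio = 2,095,104,000 / 962,438,400 = 2.18.

File A, by a factor of 2.18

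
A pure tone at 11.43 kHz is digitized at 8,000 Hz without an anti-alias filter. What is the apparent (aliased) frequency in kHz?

Nyquist = 8,000/2 = 4,000 Hz; 11,430 Hz exceeds it.
Alias = |11,430 − 1×8,000| = |11,430 − 8,000| = 3,430 Hz = 3.43 kHz.

3.43 kHz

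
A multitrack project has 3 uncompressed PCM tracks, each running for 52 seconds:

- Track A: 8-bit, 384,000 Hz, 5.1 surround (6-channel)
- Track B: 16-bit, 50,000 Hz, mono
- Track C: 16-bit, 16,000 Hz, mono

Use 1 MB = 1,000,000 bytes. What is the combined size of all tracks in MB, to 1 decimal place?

126.7 MB

Track A: 384,000 × 52 × 1 × 6 = 119,808,000 bytes.
Track B: 50,000 × 52 × 2 × 1 = 5,200,000 bytes.
Track C: 16,000 × 52 × 2 × 1 = 1,664,000 bytes.
Total = 126,672,000 bytes = 126.7 MB.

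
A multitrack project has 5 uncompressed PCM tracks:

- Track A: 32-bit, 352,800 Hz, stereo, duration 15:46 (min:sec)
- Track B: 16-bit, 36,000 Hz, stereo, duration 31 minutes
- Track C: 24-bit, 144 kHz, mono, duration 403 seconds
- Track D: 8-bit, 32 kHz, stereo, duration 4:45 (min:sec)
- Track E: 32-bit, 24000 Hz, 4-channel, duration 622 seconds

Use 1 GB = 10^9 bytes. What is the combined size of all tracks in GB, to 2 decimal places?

3.37 GB

Track A: 15:46 (min:sec) = 946 s; 352,800 × 946 × 4 × 2 = 2,669,990,400 bytes.
Track B: 31 minutes = 1,860 s; 36,000 × 1,860 × 2 × 2 = 267,840,000 bytes.
Track C: 144,000 × 403 × 3 × 1 = 174,096,000 bytes.
Track D: 4:45 (min:sec) = 285 s; 32,000 × 285 × 1 × 2 = 18,240,000 bytes.
Track E: 24,000 × 622 × 4 × 4 = 238,848,000 bytes.
Total = 3,369,014,400 bytes = 3.37 GB.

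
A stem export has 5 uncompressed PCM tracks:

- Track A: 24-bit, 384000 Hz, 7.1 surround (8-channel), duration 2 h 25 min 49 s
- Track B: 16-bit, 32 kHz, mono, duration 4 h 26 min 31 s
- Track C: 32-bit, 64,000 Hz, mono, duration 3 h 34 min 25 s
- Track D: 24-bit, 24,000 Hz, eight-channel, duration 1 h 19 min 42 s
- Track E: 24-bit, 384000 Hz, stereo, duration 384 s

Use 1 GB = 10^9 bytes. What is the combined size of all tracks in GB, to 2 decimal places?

Track A: 2 h 25 min 49 s = 8,749 s; 384,000 × 8,749 × 3 × 8 = 80,630,784,000 bytes.
Track B: 4 h 26 min 31 s = 15,991 s; 32,000 × 15,991 × 2 × 1 = 1,023,424,000 bytes.
Track C: 3 h 34 min 25 s = 12,865 s; 64,000 × 12,865 × 4 × 1 = 3,293,440,000 bytes.
Track D: 1 h 19 min 42 s = 4,782 s; 24,000 × 4,782 × 3 × 8 = 2,754,432,000 bytes.
Track E: 384,000 × 384 × 3 × 2 = 884,736,000 bytes.
Total = 88,586,816,000 bytes = 88.59 GB.

88.59 GB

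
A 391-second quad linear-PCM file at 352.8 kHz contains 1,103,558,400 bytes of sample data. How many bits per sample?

Bytes per sample = 1,103,558,400 / (352,800 × 391 × 4) = 1,103,558,400 / 551,779,200 = 2.
Bit depth = 2 × 8 = 16 bits.

16 bits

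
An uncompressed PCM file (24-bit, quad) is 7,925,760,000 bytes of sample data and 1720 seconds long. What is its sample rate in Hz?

Bytes = sample_rate × seconds × bytes_per_sample × channels.
sample_rate = 7,925,760,000 / (1,720 × 3 × 4) = 7,925,760,000 / 20,640 = 384,000 Hz.

384,000 Hz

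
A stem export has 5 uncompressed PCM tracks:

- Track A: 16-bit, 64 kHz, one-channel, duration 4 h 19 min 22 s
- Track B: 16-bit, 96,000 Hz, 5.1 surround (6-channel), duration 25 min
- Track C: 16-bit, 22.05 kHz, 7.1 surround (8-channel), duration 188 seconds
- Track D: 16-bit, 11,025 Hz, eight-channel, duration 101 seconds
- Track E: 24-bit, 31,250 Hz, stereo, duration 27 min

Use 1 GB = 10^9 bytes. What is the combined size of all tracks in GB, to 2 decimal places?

4.11 GB

Track A: 4 h 19 min 22 s = 15,562 s; 64,000 × 15,562 × 2 × 1 = 1,991,936,000 bytes.
Track B: 25 min = 1,500 s; 96,000 × 1,500 × 2 × 6 = 1,728,000,000 bytes.
Track C: 22,050 × 188 × 2 × 8 = 66,326,400 bytes.
Track D: 11,025 × 101 × 2 × 8 = 17,816,400 bytes.
Track E: 27 min = 1,620 s; 31,250 × 1,620 × 3 × 2 = 303,750,000 bytes.
Total = 4,107,828,800 bytes = 4.11 GB.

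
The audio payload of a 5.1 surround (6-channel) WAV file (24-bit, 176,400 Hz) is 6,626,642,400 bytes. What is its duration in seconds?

2,087 seconds

Byte rate = 176,400 × 3 × 6 = 3,175,200 bytes/s.
Duration = 6,626,642,400 / 3,175,200 = 2,087 s.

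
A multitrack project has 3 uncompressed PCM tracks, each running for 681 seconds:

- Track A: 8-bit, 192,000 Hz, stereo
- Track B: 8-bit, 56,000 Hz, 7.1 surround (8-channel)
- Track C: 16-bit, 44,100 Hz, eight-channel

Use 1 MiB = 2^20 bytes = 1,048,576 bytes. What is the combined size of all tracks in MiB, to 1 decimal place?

998.6 MiB

Track A: 192,000 × 681 × 1 × 2 = 261,504,000 bytes.
Track B: 56,000 × 681 × 1 × 8 = 305,088,000 bytes.
Track C: 44,100 × 681 × 2 × 8 = 480,513,600 bytes.
Total = 1,047,105,600 bytes = 998.6 MiB.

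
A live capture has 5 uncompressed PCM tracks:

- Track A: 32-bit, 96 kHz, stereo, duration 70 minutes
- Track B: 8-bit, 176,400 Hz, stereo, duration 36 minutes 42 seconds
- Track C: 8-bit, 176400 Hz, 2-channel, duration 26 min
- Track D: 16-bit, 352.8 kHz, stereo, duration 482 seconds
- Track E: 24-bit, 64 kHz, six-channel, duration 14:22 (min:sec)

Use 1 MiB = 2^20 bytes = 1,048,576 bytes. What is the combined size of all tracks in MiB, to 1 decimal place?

Track A: 70 minutes = 4,200 s; 96,000 × 4,200 × 4 × 2 = 3,225,600,000 bytes.
Track B: 36 minutes 42 seconds = 2,202 s; 176,400 × 2,202 × 1 × 2 = 776,865,600 bytes.
Track C: 26 min = 1,560 s; 176,400 × 1,560 × 1 × 2 = 550,368,000 bytes.
Track D: 352,800 × 482 × 2 × 2 = 680,198,400 bytes.
Track E: 14:22 (min:sec) = 862 s; 64,000 × 862 × 3 × 6 = 993,024,000 bytes.
Total = 6,226,056,000 bytes = 5937.6 MiB.

5937.6 MiB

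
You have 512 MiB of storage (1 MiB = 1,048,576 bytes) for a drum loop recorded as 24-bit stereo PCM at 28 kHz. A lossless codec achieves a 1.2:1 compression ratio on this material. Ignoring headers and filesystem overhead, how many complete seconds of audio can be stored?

Uncompressed byte rate = 28,000 × 3 × 2 = 168,000 bytes/s.
After 1.2:1 compression, effective rate ≈ 140000 bytes/s.
Capacity = 512 × 1,048,576 = 536,870,912 bytes.
536,870,912 / effective rate ≈ 3834.79 s → 3,834 seconds.

3,834 seconds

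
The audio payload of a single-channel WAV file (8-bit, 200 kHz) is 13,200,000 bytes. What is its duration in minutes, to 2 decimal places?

1.10 minutes

Byte rate = 200,000 × 1 × 1 = 200,000 bytes/s.
Duration = 13,200,000 / 200,000 = 66 s.
66 s / 60 = 1.10 minutes.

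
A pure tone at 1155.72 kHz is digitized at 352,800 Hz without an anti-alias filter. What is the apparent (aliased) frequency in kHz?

Nyquist = 352,800/2 = 176,400 Hz; 1,155,720 Hz exceeds it.
Alias = |1,155,720 − 3×352,800| = |1,155,720 − 1,058,400| = 97,320 Hz = 97.32 kHz.

97.32 kHz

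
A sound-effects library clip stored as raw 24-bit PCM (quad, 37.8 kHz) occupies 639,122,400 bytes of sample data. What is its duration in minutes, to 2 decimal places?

Byte rate = 37,800 × 3 × 4 = 453,600 bytes/s.
Duration = 639,122,400 / 453,600 = 1,409 s.
1,409 s / 60 = 23.48 minutes.

23.48 minutes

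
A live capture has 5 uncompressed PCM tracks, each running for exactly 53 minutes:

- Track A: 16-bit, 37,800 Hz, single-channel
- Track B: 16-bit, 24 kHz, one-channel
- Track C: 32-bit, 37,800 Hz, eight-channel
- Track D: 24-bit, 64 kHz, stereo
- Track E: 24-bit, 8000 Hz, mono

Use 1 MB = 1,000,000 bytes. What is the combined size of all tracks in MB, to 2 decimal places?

5537.02 MB

exactly 53 minutes = 3,180 s.
Track A: 37,800 × 3,180 × 2 × 1 = 240,408,000 bytes.
Track B: 24,000 × 3,180 × 2 × 1 = 152,640,000 bytes.
Track C: 37,800 × 3,180 × 4 × 8 = 3,846,528,000 bytes.
Track D: 64,000 × 3,180 × 3 × 2 = 1,221,120,000 bytes.
Track E: 8,000 × 3,180 × 3 × 1 = 76,320,000 bytes.
Total = 5,537,016,000 bytes = 5537.02 MB.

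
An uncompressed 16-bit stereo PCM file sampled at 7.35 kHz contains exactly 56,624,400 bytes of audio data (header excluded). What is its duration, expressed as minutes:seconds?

32:06

Byte rate = 7,350 × 2 × 2 = 29,400 bytes/s.
Duration = 56,624,400 / 29,400 = 1,926 s.
1,926 s = 32:06.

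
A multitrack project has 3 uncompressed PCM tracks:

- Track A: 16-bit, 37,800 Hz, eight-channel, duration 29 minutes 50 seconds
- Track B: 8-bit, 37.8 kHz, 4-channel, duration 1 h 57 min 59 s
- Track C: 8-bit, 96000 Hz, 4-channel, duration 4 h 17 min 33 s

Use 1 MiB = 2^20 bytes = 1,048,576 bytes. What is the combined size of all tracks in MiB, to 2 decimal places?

Track A: 29 minutes 50 seconds = 1,790 s; 37,800 × 1,790 × 2 × 8 = 1,082,592,000 bytes.
Track B: 1 h 57 min 59 s = 7,079 s; 37,800 × 7,079 × 1 × 4 = 1,070,344,800 bytes.
Track C: 4 h 17 min 33 s = 15,453 s; 96,000 × 15,453 × 1 × 4 = 5,933,952,000 bytes.
Total = 8,086,888,800 bytes = 7712.26 MiB.

7712.26 MiB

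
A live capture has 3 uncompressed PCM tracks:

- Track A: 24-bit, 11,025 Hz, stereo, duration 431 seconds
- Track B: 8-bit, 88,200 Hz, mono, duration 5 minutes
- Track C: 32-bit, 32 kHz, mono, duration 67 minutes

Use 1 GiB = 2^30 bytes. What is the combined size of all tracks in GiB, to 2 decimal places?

Track A: 11,025 × 431 × 3 × 2 = 28,510,650 bytes.
Track B: 5 minutes = 300 s; 88,200 × 300 × 1 × 1 = 26,460,000 bytes.
Track C: 67 minutes = 4,020 s; 32,000 × 4,020 × 4 × 1 = 514,560,000 bytes.
Total = 569,530,650 bytes = 0.53 GiB.

0.53 GiB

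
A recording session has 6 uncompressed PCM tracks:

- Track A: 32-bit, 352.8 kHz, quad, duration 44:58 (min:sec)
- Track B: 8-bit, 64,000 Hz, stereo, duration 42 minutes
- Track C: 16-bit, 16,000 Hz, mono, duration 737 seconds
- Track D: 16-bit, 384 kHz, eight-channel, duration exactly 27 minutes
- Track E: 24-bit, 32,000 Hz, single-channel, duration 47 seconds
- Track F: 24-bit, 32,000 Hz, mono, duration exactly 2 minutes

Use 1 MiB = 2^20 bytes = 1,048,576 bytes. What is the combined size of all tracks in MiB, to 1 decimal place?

24361.7 MiB

Track A: 44:58 (min:sec) = 2,698 s; 352,800 × 2,698 × 4 × 4 = 15,229,670,400 bytes.
Track B: 42 minutes = 2,520 s; 64,000 × 2,520 × 1 × 2 = 322,560,000 bytes.
Track C: 16,000 × 737 × 2 × 1 = 23,584,000 bytes.
Track D: exactly 27 minutes = 1,620 s; 384,000 × 1,620 × 2 × 8 = 9,953,280,000 bytes.
Track E: 32,000 × 47 × 3 × 1 = 4,512,000 bytes.
Track F: exactly 2 minutes = 120 s; 32,000 × 120 × 3 × 1 = 11,520,000 bytes.
Total = 25,545,126,400 bytes = 24361.7 MiB.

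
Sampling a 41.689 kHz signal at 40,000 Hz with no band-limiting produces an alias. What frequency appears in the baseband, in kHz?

1.689 kHz

Nyquist = 40,000/2 = 20,000 Hz; 41,689 Hz exceeds it.
Alias = |41,689 − 1×40,000| = |41,689 − 40,000| = 1,689 Hz = 1.689 kHz.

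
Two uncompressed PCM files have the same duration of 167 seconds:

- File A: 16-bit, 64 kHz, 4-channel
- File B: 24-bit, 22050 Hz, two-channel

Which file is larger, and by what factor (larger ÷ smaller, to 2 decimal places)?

File A, by a factor of 3.87

File A: 64,000 × 2 × 4 = 512,000 bytes/s.
File B: 22,050 × 3 × 2 = 132,300 bytes/s.
File A is larger; ratio = 85,504,000 / 22,094,100 = 3.87.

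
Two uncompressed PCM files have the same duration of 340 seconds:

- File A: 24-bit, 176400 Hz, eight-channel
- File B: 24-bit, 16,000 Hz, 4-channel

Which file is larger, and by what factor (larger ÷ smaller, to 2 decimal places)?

File A: 176,400 × 3 × 8 = 4,233,600 bytes/s.
File B: 16,000 × 3 × 4 = 192,000 bytes/s.
File A is larger; ratio = 1,439,424,000 / 65,280,000 = 22.05.

File A, by a factor of 22.05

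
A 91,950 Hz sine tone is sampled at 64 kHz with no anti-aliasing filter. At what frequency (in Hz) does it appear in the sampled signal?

Nyquist = 64,000/2 = 32,000 Hz; 91,950 Hz exceeds it.
Alias = |91,950 − 1×64,000| = |91,950 − 64,000| = 27,950 Hz.

27,950 Hz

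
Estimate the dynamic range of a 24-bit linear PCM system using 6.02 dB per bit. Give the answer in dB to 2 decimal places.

144.48 dB

24 × 6.02 = 144.48 dB.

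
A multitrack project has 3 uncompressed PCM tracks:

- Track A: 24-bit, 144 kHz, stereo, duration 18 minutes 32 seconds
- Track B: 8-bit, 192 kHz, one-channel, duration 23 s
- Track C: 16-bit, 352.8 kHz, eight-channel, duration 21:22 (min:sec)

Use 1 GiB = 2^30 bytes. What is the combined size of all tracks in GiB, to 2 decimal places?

Track A: 18 minutes 32 seconds = 1,112 s; 144,000 × 1,112 × 3 × 2 = 960,768,000 bytes.
Track B: 192,000 × 23 × 1 × 1 = 4,416,000 bytes.
Track C: 21:22 (min:sec) = 1,282 s; 352,800 × 1,282 × 2 × 8 = 7,236,633,600 bytes.
Total = 8,201,817,600 bytes = 7.64 GiB.

7.64 GiB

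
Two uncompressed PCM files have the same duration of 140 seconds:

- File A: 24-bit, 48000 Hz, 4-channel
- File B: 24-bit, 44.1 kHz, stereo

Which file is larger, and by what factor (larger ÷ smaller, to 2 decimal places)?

File A, by a factor of 2.18

File A: 48,000 × 3 × 4 = 576,000 bytes/s.
File B: 44,100 × 3 × 2 = 264,600 bytes/s.
File A is larger; ratio = 80,640,000 / 37,044,000 = 2.18.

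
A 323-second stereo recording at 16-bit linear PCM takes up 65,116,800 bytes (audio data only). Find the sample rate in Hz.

50,400 Hz

Bytes = sample_rate × seconds × bytes_per_sample × channels.
sample_rate = 65,116,800 / (323 × 2 × 2) = 65,116,800 / 1,292 = 50,400 Hz.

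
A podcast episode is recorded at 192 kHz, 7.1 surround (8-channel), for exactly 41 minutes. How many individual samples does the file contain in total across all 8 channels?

exactly 41 minutes = 2,460 s.
192,000 × 2,460 s × 8 ch = 3,778,560,000 samples.

3,778,560,000 samples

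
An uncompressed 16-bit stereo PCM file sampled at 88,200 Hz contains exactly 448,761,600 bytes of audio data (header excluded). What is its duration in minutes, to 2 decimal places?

21.20 minutes

Byte rate = 88,200 × 2 × 2 = 352,800 bytes/s.
Duration = 448,761,600 / 352,800 = 1,272 s.
1,272 s / 60 = 21.20 minutes.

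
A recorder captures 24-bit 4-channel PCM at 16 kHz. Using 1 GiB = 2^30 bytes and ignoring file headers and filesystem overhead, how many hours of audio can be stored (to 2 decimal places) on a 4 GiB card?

6.21 hours

Uncompressed byte rate = 16,000 × 3 × 4 = 192,000 bytes/s.
Capacity = 4 × 1,073,741,824 = 4,294,967,296 bytes.
4,294,967,296 / 192,000 ≈ 22369.62 s → 6.21 hours.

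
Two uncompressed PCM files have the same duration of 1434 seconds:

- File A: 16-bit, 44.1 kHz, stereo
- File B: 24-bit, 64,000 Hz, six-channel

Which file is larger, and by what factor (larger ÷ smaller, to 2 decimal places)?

File A: 44,100 × 2 × 2 = 176,400 bytes/s.
File B: 64,000 × 3 × 6 = 1,152,000 bytes/s.
File B is larger; ratio = 1,651,968,000 / 252,957,600 = 6.53.

File B, by a factor of 6.53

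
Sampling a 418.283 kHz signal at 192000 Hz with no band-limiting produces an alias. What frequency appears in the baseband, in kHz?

Nyquist = 192,000/2 = 96,000 Hz; 418,283 Hz exceeds it.
Alias = |418,283 − 2×192,000| = |418,283 − 384,000| = 34,283 Hz = 34.283 kHz.

34.283 kHz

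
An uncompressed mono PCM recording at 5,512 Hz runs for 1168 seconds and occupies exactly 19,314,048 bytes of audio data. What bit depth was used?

24 bits

Bytes per sample = 19,314,048 / (5,512 × 1,168 × 1) = 19,314,048 / 6,438,016 = 3.
Bit depth = 3 × 8 = 24 bits.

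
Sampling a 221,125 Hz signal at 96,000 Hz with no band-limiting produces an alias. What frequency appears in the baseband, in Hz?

29,125 Hz

Nyquist = 96,000/2 = 48,000 Hz; 221,125 Hz exceeds it.
Alias = |221,125 − 2×96,000| = |221,125 − 192,000| = 29,125 Hz.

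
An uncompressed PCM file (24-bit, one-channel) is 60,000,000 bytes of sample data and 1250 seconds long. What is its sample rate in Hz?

Bytes = sample_rate × seconds × bytes_per_sample × channels.
sample_rate = 60,000,000 / (1,250 × 3 × 1) = 60,000,000 / 3,750 = 16,000 Hz.

16,000 Hz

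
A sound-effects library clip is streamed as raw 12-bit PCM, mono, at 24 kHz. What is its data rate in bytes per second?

36,000 bytes/s

Bit rate = 24,000 × 12 × 1 = 288,000 bits/s.
288,000 / 8 = 36,000 bytes/s.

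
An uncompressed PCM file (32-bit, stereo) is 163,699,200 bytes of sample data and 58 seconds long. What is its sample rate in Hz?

352,800 Hz

Bytes = sample_rate × seconds × bytes_per_sample × channels.
sample_rate = 163,699,200 / (58 × 4 × 2) = 163,699,200 / 464 = 352,800 Hz.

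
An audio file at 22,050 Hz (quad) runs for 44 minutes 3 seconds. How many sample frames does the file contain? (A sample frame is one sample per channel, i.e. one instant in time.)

58,278,150 sample frames

44 minutes 3 seconds = 2,643 s.
22,050 samples/s × 2,643 s = 58,278,150 frames.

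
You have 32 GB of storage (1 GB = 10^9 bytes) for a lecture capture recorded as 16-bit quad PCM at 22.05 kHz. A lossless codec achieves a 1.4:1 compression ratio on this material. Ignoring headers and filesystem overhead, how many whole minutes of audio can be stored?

Uncompressed byte rate = 22,050 × 2 × 4 = 176,400 bytes/s.
After 1.4:1 compression, effective rate ≈ 126000 bytes/s.
Capacity = 32 × 1,000,000,000 = 32,000,000,000 bytes.
32,000,000,000 / effective rate ≈ 253968.25 s → 4,232 minutes.

4,232 minutes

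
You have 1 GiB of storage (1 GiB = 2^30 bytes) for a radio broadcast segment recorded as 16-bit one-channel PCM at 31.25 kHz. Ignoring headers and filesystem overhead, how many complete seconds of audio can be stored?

Uncompressed byte rate = 31,250 × 2 × 1 = 62,500 bytes/s.
Capacity = 1 × 1,073,741,824 = 1,073,741,824 bytes.
1,073,741,824 / 62,500 ≈ 17179.87 s → 17,179 seconds.

17,179 seconds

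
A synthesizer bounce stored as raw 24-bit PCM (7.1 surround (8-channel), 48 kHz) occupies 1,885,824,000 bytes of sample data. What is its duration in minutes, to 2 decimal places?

Byte rate = 48,000 × 3 × 8 = 1,152,000 bytes/s.
Duration = 1,885,824,000 / 1,152,000 = 1,637 s.
1,637 s / 60 = 27.28 minutes.

27.28 minutes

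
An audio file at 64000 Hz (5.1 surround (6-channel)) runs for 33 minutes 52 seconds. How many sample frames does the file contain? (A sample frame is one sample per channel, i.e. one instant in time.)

33 minutes 52 seconds = 2,032 s.
64,000 samples/s × 2,032 s = 130,048,000 frames.

130,048,000 sample frames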